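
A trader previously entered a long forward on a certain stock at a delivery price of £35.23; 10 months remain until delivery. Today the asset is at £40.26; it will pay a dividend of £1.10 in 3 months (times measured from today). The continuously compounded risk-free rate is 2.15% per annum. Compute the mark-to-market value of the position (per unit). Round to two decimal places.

£4.56

PV(remaining dividends) I = 1.10·e^(−0.0215·3/12) = 1.0941
Current forward F = (S − I)·e^(rT) = (40.26 − 1.0941)·e^(0.0215·10/12) = 39.1659 × 1.018078 = 39.8739
Value (long) = (F − K)·e^(−rT) = (39.8739 − 35.23) × 0.982243 = 4.5614
Value = £4.56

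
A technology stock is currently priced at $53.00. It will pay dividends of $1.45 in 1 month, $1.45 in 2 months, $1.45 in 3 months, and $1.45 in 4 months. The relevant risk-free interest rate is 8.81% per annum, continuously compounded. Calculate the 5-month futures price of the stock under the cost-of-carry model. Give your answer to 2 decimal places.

PV(dividends) I = 1.45·e^(−0.0881·1/12) + 1.45·e^(−0.0881·2/12) + 1.45·e^(−0.0881·3/12) + 1.45·e^(−0.0881·4/12)
I = 1.4394 + 1.4289 + 1.4184 + 1.4080 = 5.6947
F = (S − I)·e^(rT) = (53.00 − 5.6947) · e^(0.0881·5/12)
= 47.3053 · e^0.036708 = 47.3053 × 1.037390 = $49.07

$49.07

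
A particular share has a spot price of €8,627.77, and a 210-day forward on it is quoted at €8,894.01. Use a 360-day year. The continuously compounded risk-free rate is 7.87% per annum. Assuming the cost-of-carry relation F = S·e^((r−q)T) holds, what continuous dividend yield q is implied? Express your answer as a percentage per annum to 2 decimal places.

From F = S·e^((r−q)T): (r − q) = ln(F/S)/T
ln(8894.01/8627.77) = ln(1.030858) = 0.030391
(r − q) = 0.030391 / (210/360) = 0.052099
q = r − ln(F/S)/T = 0.0787 − 0.052099 = 0.026601
q = 2.66%

2.66%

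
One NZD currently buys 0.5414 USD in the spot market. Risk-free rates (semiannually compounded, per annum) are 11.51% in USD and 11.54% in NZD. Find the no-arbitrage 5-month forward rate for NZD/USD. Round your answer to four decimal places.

0.5413

By covered interest parity, F = S · (1+r_USD/2)^(2T) / (1+r_NZD/2)^(2T)
= 0.5414 × 1.047733 / 1.047857 = 0.5414 × 0.999882
F = 0.5413 USD per NZD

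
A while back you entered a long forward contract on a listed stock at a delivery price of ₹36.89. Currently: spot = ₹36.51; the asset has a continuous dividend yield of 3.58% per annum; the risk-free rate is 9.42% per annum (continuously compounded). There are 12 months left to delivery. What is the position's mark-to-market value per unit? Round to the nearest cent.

₹1.65

Current fair forward for the remaining 12 months: F = S·e^((r − q)·T), (r − q) = 0.0942 − 0.0358 = 0.0584
F = 36.51 · e^(0.0584 × 12/12) = 36.51 × 1.060139 = 38.7057
Value of long forward = (F − K)·e^(−rT) = (38.7057 − 36.89) · e^(−0.0942·12/12)
= 1.8157 × 0.910101 = 1.65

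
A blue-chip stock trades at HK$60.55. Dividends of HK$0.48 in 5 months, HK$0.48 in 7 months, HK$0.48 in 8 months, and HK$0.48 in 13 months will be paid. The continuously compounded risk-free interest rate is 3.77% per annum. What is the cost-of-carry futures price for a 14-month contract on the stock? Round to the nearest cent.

PV(dividends) I = 0.48·e^(−0.0377·5/12) + 0.48·e^(−0.0377·7/12) + 0.48·e^(−0.0377·8/12) + 0.48·e^(−0.0377·13/12)
I = 0.4725 + 0.4696 + 0.4681 + 0.4608 = 1.8710
F = (S − I)·e^(rT) = (60.55 − 1.8710) · e^(0.0377·14/12)
= 58.6790 · e^0.043983 = 58.6790 × 1.044965 = HK$61.32

HK$61.32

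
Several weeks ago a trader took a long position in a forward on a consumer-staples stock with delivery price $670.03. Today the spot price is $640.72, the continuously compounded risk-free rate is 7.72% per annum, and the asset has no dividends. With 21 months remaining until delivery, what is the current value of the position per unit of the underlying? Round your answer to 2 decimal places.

$55.36

Current fair forward for the remaining 21 months: F = S·e^(r·T), r = 0.0772
F = 640.72 · e^(0.0772 × 21/12) = 640.72 × 1.144651 = 733.4008
Value of long forward = (F − K)·e^(−rT) = (733.4008 − 670.03) · e^(−0.0772·21/12)
= 63.3708 × 0.873629 = 55.36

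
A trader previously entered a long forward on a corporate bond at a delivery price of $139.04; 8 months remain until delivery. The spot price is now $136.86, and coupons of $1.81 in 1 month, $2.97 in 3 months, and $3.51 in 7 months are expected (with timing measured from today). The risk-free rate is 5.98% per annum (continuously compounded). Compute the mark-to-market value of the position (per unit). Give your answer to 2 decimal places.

PV(remaining coupons) I = 1.81·e^(−0.0598·1/12) + 2.97·e^(−0.0598·3/12) + 3.51·e^(−0.0598·7/12) = 8.1166
Current forward F = (S − I)·e^(rT) = (136.86 − 8.1166)·e^(0.0598·8/12) = 128.7434 × 1.040672 = 133.9797
Value (long) = (F − K)·e^(−rT) = (133.9797 − 139.04) × 0.960918 = -4.8625
Value = -$4.86

-$4.86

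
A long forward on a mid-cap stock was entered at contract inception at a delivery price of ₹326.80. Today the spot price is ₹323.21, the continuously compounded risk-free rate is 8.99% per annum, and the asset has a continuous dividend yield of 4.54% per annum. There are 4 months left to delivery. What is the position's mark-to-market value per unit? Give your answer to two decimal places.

₹1.20

Current fair forward for the remaining 4 months: F = S·e^((r − q)·T), (r − q) = 0.0899 − 0.0454 = 0.0445
F = 323.21 · e^(0.0445 × 4/12) = 323.21 × 1.014944 = 328.0401
Value of long forward = (F − K)·e^(−rT) = (328.0401 − 326.80) · e^(−0.0899·4/12)
= 1.2401 × 0.970478 = 1.20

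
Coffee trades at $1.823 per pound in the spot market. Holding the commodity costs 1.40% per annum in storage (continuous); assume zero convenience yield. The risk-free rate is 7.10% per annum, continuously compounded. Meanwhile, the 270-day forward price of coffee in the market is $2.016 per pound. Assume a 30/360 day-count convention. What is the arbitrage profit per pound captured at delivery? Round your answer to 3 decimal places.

Fair forward: F* = S·e^(carry·T), with carry = (r + u) = 0.0710 + 0.0140 = 0.0850
F* = 1.823 · e^(0.0850 × 270/360) = 1.823 · e^0.063750 = 1.823 × 1.065826 = $1.9430
Market $2.016 > fair $1.9430: forward overpriced → cash-and-carry (buy spot, short the forward).
At maturity, profit = |F_mkt − F*| = |2.016 − 1.9430| = $0.073 per pound

$0.073 per pound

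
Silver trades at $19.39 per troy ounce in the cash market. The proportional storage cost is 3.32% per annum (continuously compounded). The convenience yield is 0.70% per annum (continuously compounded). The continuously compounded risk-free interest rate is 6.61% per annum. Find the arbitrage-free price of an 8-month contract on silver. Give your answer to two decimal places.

$20.62 per troy ounce

Net carry = r + u − y = 0.0661 + 0.0332 − 0.0070 = 0.0923
F = S·e^((r+u−y)T) = 19.39 · e^(0.0923 × 8/12) = 19.39 · e^0.061533
= 19.39 × 1.063466 = $20.62 per troy ounce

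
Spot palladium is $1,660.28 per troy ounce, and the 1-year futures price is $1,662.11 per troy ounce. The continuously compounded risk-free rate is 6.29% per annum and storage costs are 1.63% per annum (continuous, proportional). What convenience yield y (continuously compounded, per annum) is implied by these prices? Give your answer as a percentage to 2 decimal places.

7.81%

F = S·e^((r+u−y)T) ⇒ (r+u−y) = ln(F/S)/T
ln(1662.11/1660.28) = 0.001102; /T ⇒ 0.001102
y = r + u − ln(F/S)/T = 0.0629 + 0.0163 − 0.001102 = 0.078098
y = 7.81%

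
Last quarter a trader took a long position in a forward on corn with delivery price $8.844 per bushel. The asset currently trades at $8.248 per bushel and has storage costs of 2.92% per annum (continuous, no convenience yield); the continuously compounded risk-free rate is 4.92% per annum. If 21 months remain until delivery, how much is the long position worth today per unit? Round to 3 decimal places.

Current fair forward for the remaining 21 months: F = S·e^((r + u)·T), (r + u) = 0.0492 + 0.0292 = 0.0784
F = 8.248 · e^(0.0784 × 21/12) = 8.248 × 1.147058 = 9.4609
Value of long forward = (F − K)·e^(−rT) = (9.4609 − 8.844) · e^(−0.0492·21/12)
= 0.6169 × 0.917502 = 0.566

$0.566 per bushel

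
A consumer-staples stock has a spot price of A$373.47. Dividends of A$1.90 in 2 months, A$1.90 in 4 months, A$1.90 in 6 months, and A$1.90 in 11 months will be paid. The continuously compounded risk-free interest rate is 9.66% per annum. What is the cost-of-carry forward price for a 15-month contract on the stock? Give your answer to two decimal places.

PV(dividends) I = 1.90·e^(−0.0966·2/12) + 1.90·e^(−0.0966·4/12) + 1.90·e^(−0.0966·6/12) + 1.90·e^(−0.0966·11/12)
I = 1.8697 + 1.8398 + 1.8104 + 1.7390 = 7.2589
F = (S − I)·e^(rT) = (373.47 − 7.2589) · e^(0.0966·15/12)
= 366.2111 · e^0.120750 = 366.2111 × 1.128343 = A$413.21

A$413.21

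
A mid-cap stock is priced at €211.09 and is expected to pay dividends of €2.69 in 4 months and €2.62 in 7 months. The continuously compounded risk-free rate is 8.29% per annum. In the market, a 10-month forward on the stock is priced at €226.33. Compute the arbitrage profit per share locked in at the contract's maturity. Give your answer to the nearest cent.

€5.62 per share

PV(dividends) I = 2.69·e^(−0.0829·4/12) + 2.62·e^(−0.0829·7/12) = 5.1130
Fair forward F* = (S − I)·e^(rT) = (211.09 − 5.1130)·e^0.069083 = 205.9770 × 1.071525 = 220.7095
Market €226.33 > fair 220.7095: forward overpriced → cash-and-carry (borrow at r, buy the stock and collect the dividends, short the forward).
Profit at T = |F_mkt − F*| = |226.33 − 220.7095| = €5.62 per share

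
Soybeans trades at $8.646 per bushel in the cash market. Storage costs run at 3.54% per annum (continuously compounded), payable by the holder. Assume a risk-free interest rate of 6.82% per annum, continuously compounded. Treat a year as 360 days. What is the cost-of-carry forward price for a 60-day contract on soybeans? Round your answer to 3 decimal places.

Net carry = r + u − y = 0.0682 + 0.0354 − 0.0000 = 0.1036
F = S·e^((r+u−y)T) = 8.646 · e^(0.1036 × 60/360) = 8.646 · e^0.017267
= 8.646 × 1.017417 = $8.797 per bushel

$8.797 per bushel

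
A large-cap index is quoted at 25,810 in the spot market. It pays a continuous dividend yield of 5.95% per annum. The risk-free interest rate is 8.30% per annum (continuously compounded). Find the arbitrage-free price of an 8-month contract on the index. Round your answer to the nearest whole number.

F = S·e^((r − q)T) = 25810 · e^((0.0830 − 0.0595) × 8/12)
= 25810 · e^0.015667 = 25810 × 1.015790
F = 26,218

26,218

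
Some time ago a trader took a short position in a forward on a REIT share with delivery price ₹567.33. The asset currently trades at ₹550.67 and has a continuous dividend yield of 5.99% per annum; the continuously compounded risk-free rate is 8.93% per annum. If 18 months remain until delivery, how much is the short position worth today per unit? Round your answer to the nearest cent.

Current fair forward for the remaining 18 months: F = S·e^((r − q)·T), (r − q) = 0.0893 − 0.0599 = 0.0294
F = 550.67 · e^(0.0294 × 18/12) = 550.67 × 1.045087 = 575.4981
Value of long forward = (F − K)·e^(−rT) = (575.4981 − 567.33) · e^(−0.0893·18/12)
= 8.1681 × 0.874634 = 7.14
Short position value = −(long value) = -₹7.14

-₹7.14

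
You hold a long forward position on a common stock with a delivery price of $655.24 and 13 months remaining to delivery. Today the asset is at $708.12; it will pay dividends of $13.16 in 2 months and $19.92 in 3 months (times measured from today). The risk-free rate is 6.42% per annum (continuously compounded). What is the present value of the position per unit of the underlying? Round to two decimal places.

$64.28

PV(remaining dividends) I = 13.16·e^(−0.0642·2/12) + 19.92·e^(−0.0642·3/12) = 32.6228
Current forward F = (S − I)·e^(rT) = (708.12 − 32.6228)·e^(0.0642·13/12) = 675.4972 × 1.072026 = 724.1506
Value (long) = (F − K)·e^(−rT) = (724.1506 − 655.24) × 0.932813 = 64.2807
Value = $64.28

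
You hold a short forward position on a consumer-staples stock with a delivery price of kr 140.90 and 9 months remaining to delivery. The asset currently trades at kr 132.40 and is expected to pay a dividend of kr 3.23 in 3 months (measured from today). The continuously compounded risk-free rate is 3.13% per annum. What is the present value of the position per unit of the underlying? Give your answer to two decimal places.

PV(remaining dividends) I = 3.23·e^(−0.0313·3/12) = 3.2048
Current forward F = (S − I)·e^(rT) = (132.40 − 3.2048)·e^(0.0313·9/12) = 129.1952 × 1.023753 = 132.2640
Value (long) = (F − K)·e^(−rT) = (132.2640 − 140.90) × 0.976798 = -8.4356
Short position value = −(long value) = kr 8.44

kr 8.44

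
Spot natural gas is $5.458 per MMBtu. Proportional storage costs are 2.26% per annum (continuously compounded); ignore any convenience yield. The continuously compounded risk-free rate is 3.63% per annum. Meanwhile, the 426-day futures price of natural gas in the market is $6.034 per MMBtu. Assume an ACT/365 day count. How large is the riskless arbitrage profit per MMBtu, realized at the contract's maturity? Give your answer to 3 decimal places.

Fair futures: F* = S·e^(carry·T), with carry = (r + u) = 0.0363 + 0.0226 = 0.0589
F* = 5.458 · e^(0.0589 × 426/365) = 5.458 · e^0.068744 = 5.458 × 1.071162 = $5.8464
Market $6.034 > fair $5.8464: forward overpriced → cash-and-carry (buy spot, short the forward).
At maturity, profit = |F_mkt − F*| = |6.034 − 5.8464| = $0.188 per MMBtu

$0.188 per MMBtu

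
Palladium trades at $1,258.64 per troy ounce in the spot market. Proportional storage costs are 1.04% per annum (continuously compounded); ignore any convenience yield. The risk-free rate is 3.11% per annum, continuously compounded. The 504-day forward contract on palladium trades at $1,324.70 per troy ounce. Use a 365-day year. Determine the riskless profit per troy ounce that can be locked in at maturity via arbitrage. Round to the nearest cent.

Fair forward: F* = S·e^(carry·T), with carry = (r + u) = 0.0311 + 0.0104 = 0.0415
F* = 1258.64 · e^(0.0415 × 504/365) = 1258.64 · e^0.05730411 = 1258.64 × 1.05897781 = $1332.8718
Market $1324.70 < fair $1332.8718: forward underpriced → reverse cash-and-carry (short spot, go long the forward).
At maturity, profit = |F_mkt − F*| = |1324.70 − 1332.8718| = $8.17 per troy ounce

$8.17 per troy ounce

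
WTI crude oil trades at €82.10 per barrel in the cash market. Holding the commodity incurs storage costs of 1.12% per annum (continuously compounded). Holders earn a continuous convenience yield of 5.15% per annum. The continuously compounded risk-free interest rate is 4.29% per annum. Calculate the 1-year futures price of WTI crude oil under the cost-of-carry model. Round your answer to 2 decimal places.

€82.31 per barrel

Net carry = r + u − y = 0.0429 + 0.0112 − 0.0515 = 0.0026
F = S·e^((r+u−y)T) = 82.10 · e^(0.0026 × 1) = 82.10 · e^0.002600
= 82.10 × 1.002603 = €82.31 per barrel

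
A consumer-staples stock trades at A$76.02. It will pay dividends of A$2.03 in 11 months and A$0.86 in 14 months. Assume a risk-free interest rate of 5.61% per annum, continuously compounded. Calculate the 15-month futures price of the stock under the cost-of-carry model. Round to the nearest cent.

A$78.61

PV(dividends) I = 2.03·e^(−0.0561·11/12) + 0.86·e^(−0.0561·14/12)
I = 1.9282 + 0.8055 = 2.7337
F = (S − I)·e^(rT) = (76.02 − 2.7337) · e^(0.0561·15/12)
= 73.2863 · e^0.070125 = 73.2863 × 1.072642 = A$78.61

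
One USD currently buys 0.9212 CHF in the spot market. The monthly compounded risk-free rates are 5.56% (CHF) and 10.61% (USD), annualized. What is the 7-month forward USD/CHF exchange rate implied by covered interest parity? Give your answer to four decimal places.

0.8946

By covered interest parity, F = S · (1+r_CHF/12)^(12T) / (1+r_USD/12)^(12T)
= 0.9212 × 1.032888 / 1.063558 = 0.9212 × 0.971163
F = 0.8946 CHF per USD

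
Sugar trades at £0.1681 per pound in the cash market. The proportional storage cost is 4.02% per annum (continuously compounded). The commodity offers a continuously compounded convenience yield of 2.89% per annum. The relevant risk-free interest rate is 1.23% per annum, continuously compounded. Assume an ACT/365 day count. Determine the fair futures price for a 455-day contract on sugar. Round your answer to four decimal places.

£0.1731 per pound

Net carry = r + u − y = 0.0123 + 0.0402 − 0.0289 = 0.0236
F = S·e^((r+u−y)T) = 0.1681 · e^(0.0236 × 455/365) = 0.1681 · e^0.029419
= 0.1681 × 1.029856 = £0.1731 per pound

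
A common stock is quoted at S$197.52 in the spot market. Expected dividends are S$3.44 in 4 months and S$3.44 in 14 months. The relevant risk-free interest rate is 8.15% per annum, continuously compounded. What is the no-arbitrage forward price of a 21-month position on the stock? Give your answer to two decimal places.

PV(dividends) I = 3.44·e^(−0.0815·4/12) + 3.44·e^(−0.0815·14/12)
I = 3.3478 + 3.1280 = 6.4758
F = (S − I)·e^(rT) = (197.52 − 6.4758) · e^(0.0815·21/12)
= 191.0442 · e^0.142625 = 191.0442 × 1.153297 = S$220.33

S$220.33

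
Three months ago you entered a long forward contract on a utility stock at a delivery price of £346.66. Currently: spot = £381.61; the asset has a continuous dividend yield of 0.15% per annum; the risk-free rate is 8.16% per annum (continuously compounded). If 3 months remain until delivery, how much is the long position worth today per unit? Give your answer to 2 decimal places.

£41.81

Current fair forward for the remaining 3 months: F = S·e^((r − q)·T), (r − q) = 0.0816 − 0.0015 = 0.0801
F = 381.61 · e^(0.0801 × 3/12) = 381.61 × 1.020227 = 389.3288
Value of long forward = (F − K)·e^(−rT) = (389.3288 − 346.66) · e^(−0.0816·3/12)
= 42.6688 × 0.979807 = 41.81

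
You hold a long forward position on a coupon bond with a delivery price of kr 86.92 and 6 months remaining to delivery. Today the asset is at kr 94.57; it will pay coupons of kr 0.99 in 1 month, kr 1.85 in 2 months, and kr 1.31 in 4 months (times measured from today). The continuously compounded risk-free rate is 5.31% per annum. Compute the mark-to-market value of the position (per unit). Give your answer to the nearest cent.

kr 5.82

PV(remaining coupons) I = 0.99·e^(−0.0531·1/12) + 1.85·e^(−0.0531·2/12) + 1.31·e^(−0.0531·4/12) = 4.1063
Current forward F = (S − I)·e^(rT) = (94.57 − 4.1063)·e^(0.0531·6/12) = 90.4637 × 1.026906 = 92.8977
Value (long) = (F − K)·e^(−rT) = (92.8977 − 86.92) × 0.973799 = 5.8211
Value = kr 5.82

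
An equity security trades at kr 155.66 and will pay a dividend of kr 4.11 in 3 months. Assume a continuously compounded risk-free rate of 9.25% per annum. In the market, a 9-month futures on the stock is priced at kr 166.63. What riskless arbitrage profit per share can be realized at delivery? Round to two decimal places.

PV(dividends) I = 4.11·e^(−0.0925·3/12) = 4.0160
Fair futures F* = (S − I)·e^(rT) = (155.66 − 4.0160)·e^0.069375 = 151.6440 × 1.071838 = 162.5378
Market kr 166.63 > fair 162.5378: forward overpriced → cash-and-carry (borrow at r, buy the stock and collect the dividends, short the forward).
Profit at T = |F_mkt − F*| = |166.63 − 162.5378| = kr 4.09 per share

kr 4.09 per share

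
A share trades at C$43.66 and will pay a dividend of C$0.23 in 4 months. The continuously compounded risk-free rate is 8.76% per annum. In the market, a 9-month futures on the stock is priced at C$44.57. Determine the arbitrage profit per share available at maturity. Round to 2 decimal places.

PV(dividends) I = 0.23·e^(−0.0876·4/12) = 0.2234
Fair futures F* = (S − I)·e^(rT) = (43.66 − 0.2234)·e^0.065700 = 43.4366 × 1.067906 = 46.3862
Market C$44.57 < fair 46.3862: forward underpriced → reverse cash-and-carry (short the stock, invest proceeds at r, pay the dividends, go long the forward).
Profit at T = |F_mkt − F*| = |44.57 − 46.3862| = C$1.82 per share

C$1.82 per share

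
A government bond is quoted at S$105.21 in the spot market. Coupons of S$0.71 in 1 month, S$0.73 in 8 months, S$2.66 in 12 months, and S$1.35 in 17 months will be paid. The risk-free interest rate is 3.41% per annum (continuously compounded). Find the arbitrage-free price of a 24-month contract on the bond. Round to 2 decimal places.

PV(coupons) I = 0.71·e^(−0.0341·1/12) + 0.73·e^(−0.0341·8/12) + 2.66·e^(−0.0341·12/12) + 1.35·e^(−0.0341·17/12)
I = 0.7080 + 0.7136 + 2.5708 + 1.2863 = 5.2787
F = (S − I)·e^(rT) = (105.21 − 5.2787) · e^(0.0341·24/12)
= 99.9313 · e^0.068200 = 99.9313 × 1.070579 = S$106.98

S$106.98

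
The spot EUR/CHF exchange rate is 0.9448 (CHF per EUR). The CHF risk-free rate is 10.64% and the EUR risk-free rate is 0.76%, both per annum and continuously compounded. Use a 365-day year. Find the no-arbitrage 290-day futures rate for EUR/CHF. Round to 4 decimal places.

1.0220

F = S·e^((r_CHF − r_EUR)T) = 0.9448 · e^((0.1064 − 0.0076) × 290/365)
= 0.9448 · e^0.078499 = 0.9448 × 1.081662
F = 1.0220 CHF per EUR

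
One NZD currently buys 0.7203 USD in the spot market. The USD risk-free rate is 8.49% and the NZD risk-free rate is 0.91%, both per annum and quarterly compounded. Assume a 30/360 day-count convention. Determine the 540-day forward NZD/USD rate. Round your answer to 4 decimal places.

0.8060

By covered interest parity, F = S · (1+r_USD/4)^(4T) / (1+r_NZD/4)^(4T)
= 0.7203 × 1.134302 / 1.013728 = 0.7203 × 1.118941
F = 0.8060 USD per NZD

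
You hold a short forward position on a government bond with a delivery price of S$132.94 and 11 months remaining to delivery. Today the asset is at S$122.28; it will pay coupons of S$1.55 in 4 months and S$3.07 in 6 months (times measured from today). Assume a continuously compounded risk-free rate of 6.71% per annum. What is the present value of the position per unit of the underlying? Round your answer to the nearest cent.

S$7.21

PV(remaining coupons) I = 1.55·e^(−0.0671·4/12) + 3.07·e^(−0.0671·6/12) = 4.4844
Current forward F = (S − I)·e^(rT) = (122.28 − 4.4844)·e^(0.0671·11/12) = 117.7956 × 1.063439 = 125.2684
Value (long) = (F − K)·e^(−rT) = (125.2684 − 132.94) × 0.940345 = -7.2140
Short position value = −(long value) = S$7.21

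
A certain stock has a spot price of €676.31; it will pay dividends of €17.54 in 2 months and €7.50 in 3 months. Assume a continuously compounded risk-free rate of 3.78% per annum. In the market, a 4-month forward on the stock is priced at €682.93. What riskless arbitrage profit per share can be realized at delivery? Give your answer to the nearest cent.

€23.22 per share

PV(dividends) I = 17.54·e^(−0.0378·2/12) + 7.50·e^(−0.0378·3/12) = 24.8593
Fair forward F* = (S − I)·e^(rT) = (676.31 − 24.8593)·e^0.012600 = 651.4507 × 1.012680 = 659.7111
Market €682.93 > fair 659.7111: forward overpriced → cash-and-carry (borrow at r, buy the stock and collect the dividends, short the forward).
Profit at T = |F_mkt − F*| = |682.93 − 659.7111| = €23.22 per share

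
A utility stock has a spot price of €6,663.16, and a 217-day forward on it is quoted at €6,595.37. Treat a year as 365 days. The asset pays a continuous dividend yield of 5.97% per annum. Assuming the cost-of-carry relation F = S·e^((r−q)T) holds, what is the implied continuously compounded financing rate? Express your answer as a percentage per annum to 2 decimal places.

From F = S·e^((r−q)T): (r − q) = ln(F/S)/T
ln(6595.37/6663.16) = ln(0.989826) = -0.010226
(r − q) = -0.010226 / (217/365) = -0.017200
r = ln(F/S)/T + q = -0.017200 + 0.0597 = 0.042500
r = 4.25%

4.25%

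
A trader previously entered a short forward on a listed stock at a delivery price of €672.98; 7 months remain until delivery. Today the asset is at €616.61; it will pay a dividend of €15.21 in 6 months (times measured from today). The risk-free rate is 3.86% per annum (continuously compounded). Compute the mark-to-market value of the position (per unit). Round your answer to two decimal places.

€56.31

PV(remaining dividends) I = 15.21·e^(−0.0386·6/12) = 14.9193
Current forward F = (S − I)·e^(rT) = (616.61 − 14.9193)·e^(0.0386·7/12) = 601.6907 × 1.022772 = 615.3924
Value (long) = (F − K)·e^(−rT) = (615.3924 − 672.98) × 0.977735 = -56.3054
Short position value = −(long value) = €56.31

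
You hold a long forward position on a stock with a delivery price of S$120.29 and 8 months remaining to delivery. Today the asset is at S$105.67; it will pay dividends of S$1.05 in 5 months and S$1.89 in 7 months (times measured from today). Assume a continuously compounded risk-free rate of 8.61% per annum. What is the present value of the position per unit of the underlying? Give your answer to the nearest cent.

PV(remaining dividends) I = 1.05·e^(−0.0861·5/12) + 1.89·e^(−0.0861·7/12) = 2.8104
Current forward F = (S − I)·e^(rT) = (105.67 − 2.8104)·e^(0.0861·8/12) = 102.8596 × 1.059079 = 108.9364
Value (long) = (F − K)·e^(−rT) = (108.9364 − 120.29) × 0.944216 = -10.7203
Value = -S$10.72

-S$10.72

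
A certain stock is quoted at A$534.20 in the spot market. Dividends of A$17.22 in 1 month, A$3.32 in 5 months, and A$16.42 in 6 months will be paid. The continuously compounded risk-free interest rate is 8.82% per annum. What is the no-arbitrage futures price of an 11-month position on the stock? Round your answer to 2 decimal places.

A$540.15

PV(dividends) I = 17.22·e^(−0.0882·1/12) + 3.32·e^(−0.0882·5/12) + 16.42·e^(−0.0882·6/12)
I = 17.0939 + 3.2002 + 15.7116 = 36.0057
F = (S − I)·e^(rT) = (534.20 − 36.0057) · e^(0.0882·11/12)
= 498.1943 · e^0.080850 = 498.1943 × 1.084208 = A$540.15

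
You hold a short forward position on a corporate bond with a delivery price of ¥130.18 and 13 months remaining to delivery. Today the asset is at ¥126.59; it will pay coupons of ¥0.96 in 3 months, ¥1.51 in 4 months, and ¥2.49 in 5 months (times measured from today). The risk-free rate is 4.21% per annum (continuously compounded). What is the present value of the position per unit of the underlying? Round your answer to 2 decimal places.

¥2.67

PV(remaining coupons) I = 0.96·e^(−0.0421·3/12) + 1.51·e^(−0.0421·4/12) + 2.49·e^(−0.0421·5/12) = 4.8856
Current forward F = (S − I)·e^(rT) = (126.59 − 4.8856)·e^(0.0421·13/12) = 121.7044 × 1.046664 = 127.3836
Value (long) = (F − K)·e^(−rT) = (127.3836 − 130.18) × 0.955416 = -2.6717
Short position value = −(long value) = ¥2.67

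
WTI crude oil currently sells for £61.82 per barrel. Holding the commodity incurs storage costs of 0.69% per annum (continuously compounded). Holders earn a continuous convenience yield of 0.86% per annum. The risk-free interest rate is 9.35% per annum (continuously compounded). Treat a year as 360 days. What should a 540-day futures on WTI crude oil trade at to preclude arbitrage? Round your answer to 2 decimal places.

Net carry = r + u − y = 0.0935 + 0.0069 − 0.0086 = 0.0918
F = S·e^((r+u−y)T) = 61.82 · e^(0.0918 × 540/360) = 61.82 · e^0.137700
= 61.82 × 1.147631 = £70.95 per barrel

£70.95 per barrel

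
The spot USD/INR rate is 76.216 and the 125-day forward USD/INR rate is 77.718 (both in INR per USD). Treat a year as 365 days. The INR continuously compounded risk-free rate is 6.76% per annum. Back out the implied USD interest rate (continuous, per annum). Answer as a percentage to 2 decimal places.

1.06%

F = S·e^((r_INR − r_USD)T) ⇒ r_USD = r_INR − ln(F/S)/T
ln(77.718/76.216) = 0.019515; /(125/365) = 0.056984
r_USD = 0.0676 − 0.056984 = 0.010616
r_USD = 1.06%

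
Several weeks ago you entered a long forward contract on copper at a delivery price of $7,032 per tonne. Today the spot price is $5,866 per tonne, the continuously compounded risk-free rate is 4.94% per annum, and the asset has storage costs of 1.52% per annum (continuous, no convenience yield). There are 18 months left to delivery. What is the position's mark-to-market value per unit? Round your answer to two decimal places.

-$528.49 per tonne

Current fair forward for the remaining 18 months: F = S·e^((r + u)·T), (r + u) = 0.0494 + 0.0152 = 0.0646
F = 5866 · e^(0.0646 × 18/12) = 5866 × 1.10175019 = 6462.8666
Value of long forward = (F − K)·e^(−rT) = (6462.8666 − 7032) · e^(−0.0494·18/12)
= -569.1334 × 0.92857883 = -528.49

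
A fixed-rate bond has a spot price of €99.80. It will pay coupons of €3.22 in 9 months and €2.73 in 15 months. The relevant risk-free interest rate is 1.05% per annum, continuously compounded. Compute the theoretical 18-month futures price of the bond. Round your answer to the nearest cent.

PV(coupons) I = 3.22·e^(−0.0105·9/12) + 2.73·e^(−0.0105·15/12)
I = 3.1947 + 2.6944 = 5.8891
F = (S − I)·e^(rT) = (99.80 − 5.8891) · e^(0.0105·18/12)
= 93.9109 · e^0.015750 = 93.9109 × 1.015875 = €95.40

€95.40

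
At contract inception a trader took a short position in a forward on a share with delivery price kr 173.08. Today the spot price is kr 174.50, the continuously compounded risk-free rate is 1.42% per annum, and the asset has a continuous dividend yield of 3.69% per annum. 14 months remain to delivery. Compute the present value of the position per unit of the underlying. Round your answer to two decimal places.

kr 3.09

Current fair forward for the remaining 14 months: F = S·e^((r − q)·T), (r − q) = 0.0142 − 0.0369 = -0.0227
F = 174.50 · e^(-0.0227 × 14/12) = 174.50 × 0.973864 = 169.9393
Value of long forward = (F − K)·e^(−rT) = (169.9393 − 173.08) · e^(−0.0142·14/12)
= -3.1407 × 0.983570 = -3.09
Short position value = −(long value) = kr 3.09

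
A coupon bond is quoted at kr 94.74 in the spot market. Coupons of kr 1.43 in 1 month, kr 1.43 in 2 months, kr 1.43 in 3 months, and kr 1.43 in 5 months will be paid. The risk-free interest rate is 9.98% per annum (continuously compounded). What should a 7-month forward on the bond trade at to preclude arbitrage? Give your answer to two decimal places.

PV(coupons) I = 1.43·e^(−0.0998·1/12) + 1.43·e^(−0.0998·2/12) + 1.43·e^(−0.0998·3/12) + 1.43·e^(−0.0998·5/12)
I = 1.4182 + 1.4064 + 1.3948 + 1.3718 = 5.5912
F = (S − I)·e^(rT) = (94.74 − 5.5912) · e^(0.0998·7/12)
= 89.1488 · e^0.058217 = 89.1488 × 1.059945 = kr 94.49

kr 94.49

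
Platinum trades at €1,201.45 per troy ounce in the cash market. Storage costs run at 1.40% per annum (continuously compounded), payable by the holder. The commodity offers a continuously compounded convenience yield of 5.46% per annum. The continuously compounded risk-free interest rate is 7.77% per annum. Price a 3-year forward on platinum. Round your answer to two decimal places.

Net carry = r + u − y = 0.0777 + 0.0140 − 0.0546 = 0.0371
F = S·e^((r+u−y)T) = 1201.45 · e^(0.0371 × 3) = 1201.45 · e^0.11130000
= 1201.45 × 1.11773018 = €1,342.90 per troy ounce

€1,342.90 per troy ounce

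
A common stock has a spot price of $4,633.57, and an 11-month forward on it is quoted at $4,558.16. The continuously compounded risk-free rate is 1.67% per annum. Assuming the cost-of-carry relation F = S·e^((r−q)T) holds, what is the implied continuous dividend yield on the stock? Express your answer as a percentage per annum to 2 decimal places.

3.46%

From F = S·e^((r−q)T): (r − q) = ln(F/S)/T
ln(4558.16/4633.57) = ln(0.983725) = -0.016409
(r − q) = -0.016409 / (11/12) = -0.017901
q = r − ln(F/S)/T = 0.0167 + 0.017901 = 0.034601
q = 3.46%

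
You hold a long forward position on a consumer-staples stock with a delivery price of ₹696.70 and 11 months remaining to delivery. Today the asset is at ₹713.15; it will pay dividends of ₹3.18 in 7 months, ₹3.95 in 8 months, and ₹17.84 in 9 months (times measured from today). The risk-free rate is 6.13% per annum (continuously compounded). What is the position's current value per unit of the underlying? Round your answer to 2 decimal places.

PV(remaining dividends) I = 3.18·e^(−0.0613·7/12) + 3.95·e^(−0.0613·8/12) + 17.84·e^(−0.0613·9/12) = 23.8985
Current forward F = (S − I)·e^(rT) = (713.15 − 23.8985)·e^(0.0613·11/12) = 689.2515 × 1.057800 = 729.0902
Value (long) = (F − K)·e^(−rT) = (729.0902 − 696.70) × 0.945358 = 30.6203
Value = ₹30.62

₹30.62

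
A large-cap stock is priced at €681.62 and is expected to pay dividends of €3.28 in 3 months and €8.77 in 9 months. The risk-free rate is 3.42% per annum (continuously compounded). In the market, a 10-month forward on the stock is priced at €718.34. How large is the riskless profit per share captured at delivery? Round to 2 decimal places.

PV(dividends) I = 3.28·e^(−0.0342·3/12) + 8.77·e^(−0.0342·9/12) = 11.8000
Fair forward F* = (S − I)·e^(rT) = (681.62 − 11.8000)·e^0.028500 = 669.8200 × 1.028910 = 689.1845
Market €718.34 > fair 689.1845: forward overpriced → cash-and-carry (borrow at r, buy the stock and collect the dividends, short the forward).
Profit at T = |F_mkt − F*| = |718.34 − 689.1845| = €29.16 per share

€29.16 per share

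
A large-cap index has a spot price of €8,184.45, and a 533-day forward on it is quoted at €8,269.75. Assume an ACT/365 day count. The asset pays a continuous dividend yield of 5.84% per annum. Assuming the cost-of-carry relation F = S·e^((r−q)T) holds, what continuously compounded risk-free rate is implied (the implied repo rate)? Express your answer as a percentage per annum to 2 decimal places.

6.55%

From F = S·e^((r−q)T): (r − q) = ln(F/S)/T
ln(8269.75/8184.45) = ln(1.010422) = 0.010368
(r − q) = 0.010368 / (533/365) = 0.007100
r = ln(F/S)/T + q = 0.007100 + 0.0584 = 0.065500
r = 6.55%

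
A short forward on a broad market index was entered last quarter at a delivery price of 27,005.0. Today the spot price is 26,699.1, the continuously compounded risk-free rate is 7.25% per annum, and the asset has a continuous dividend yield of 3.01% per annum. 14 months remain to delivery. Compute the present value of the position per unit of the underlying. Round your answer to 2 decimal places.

Current fair forward for the remaining 14 months: F = S·e^((r − q)·T), (r − q) = 0.0725 − 0.0301 = 0.0424
F = 26699.1 · e^(0.0424 × 14/12) = 26699.1 × 1.05071057 = 28053.0266
Value of long forward = (F − K)·e^(−rT) = (28053.0266 − 27005.0) · e^(−0.0725·14/12)
= 1048.0266 × 0.91889508 = 963.03
Short position value = −(long value) = -963.03

-963.03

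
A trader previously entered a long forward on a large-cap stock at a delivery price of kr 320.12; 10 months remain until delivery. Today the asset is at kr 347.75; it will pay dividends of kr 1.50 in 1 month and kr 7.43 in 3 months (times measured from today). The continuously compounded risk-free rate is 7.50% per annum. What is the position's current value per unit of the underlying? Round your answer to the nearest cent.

kr 38.24

PV(remaining dividends) I = 1.50·e^(−0.0750·1/12) + 7.43·e^(−0.0750·3/12) = 8.7826
Current forward F = (S − I)·e^(rT) = (347.75 − 8.7826)·e^(0.0750·10/12) = 338.9674 × 1.064494 = 360.8288
Value (long) = (F − K)·e^(−rT) = (360.8288 − 320.12) × 0.939413 = 38.2424
Value = kr 38.24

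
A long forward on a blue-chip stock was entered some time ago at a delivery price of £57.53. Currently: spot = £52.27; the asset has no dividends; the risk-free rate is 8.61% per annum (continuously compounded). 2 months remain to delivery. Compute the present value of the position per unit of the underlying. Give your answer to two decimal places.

Current fair forward for the remaining 2 months: F = S·e^(r·T), r = 0.0861
F = 52.27 · e^(0.0861 × 2/12) = 52.27 × 1.014453 = 53.0255
Value of long forward = (F − K)·e^(−rT) = (53.0255 − 57.53) · e^(−0.0861·2/12)
= -4.5045 × 0.985752 = -4.44

-£4.44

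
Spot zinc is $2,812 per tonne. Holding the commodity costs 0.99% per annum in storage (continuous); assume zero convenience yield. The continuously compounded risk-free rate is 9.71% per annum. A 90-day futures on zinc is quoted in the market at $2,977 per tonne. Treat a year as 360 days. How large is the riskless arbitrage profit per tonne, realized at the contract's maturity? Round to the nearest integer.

$89 per tonne

Fair futures: F* = S·e^(carry·T), with carry = (r + u) = 0.0971 + 0.0099 = 0.1070
F* = 2812 · e^(0.1070 × 90/360) = 2812 · e^0.026750 = 2812 × 1.027111 = $2888.2361
Market $2977 > fair $2888.2361: forward overpriced → cash-and-carry (buy spot, short the forward).
At maturity, profit = |F_mkt − F*| = |2977 − 2888.2361| = $89 per tonne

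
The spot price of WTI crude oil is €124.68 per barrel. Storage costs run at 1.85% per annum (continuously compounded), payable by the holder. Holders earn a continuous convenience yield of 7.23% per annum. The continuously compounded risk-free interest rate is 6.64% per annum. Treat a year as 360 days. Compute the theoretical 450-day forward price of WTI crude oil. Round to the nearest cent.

Net carry = r + u − y = 0.0664 + 0.0185 − 0.0723 = 0.0126
F = S·e^((r+u−y)T) = 124.68 · e^(0.0126 × 450/360) = 124.68 · e^0.015750
= 124.68 × 1.015875 = €126.66 per barrel

€126.66 per barrel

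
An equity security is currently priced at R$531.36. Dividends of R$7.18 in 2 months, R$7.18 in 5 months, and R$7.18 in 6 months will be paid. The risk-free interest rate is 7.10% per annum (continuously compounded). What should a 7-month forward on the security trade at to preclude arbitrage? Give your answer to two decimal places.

R$531.95

PV(dividends) I = 7.18·e^(−0.0710·2/12) + 7.18·e^(−0.0710·5/12) + 7.18·e^(−0.0710·6/12)
I = 7.0955 + 6.9707 + 6.9296 = 20.9958
F = (S − I)·e^(rT) = (531.36 − 20.9958) · e^(0.0710·7/12)
= 510.3642 · e^0.041417 = 510.3642 × 1.042287 = R$531.95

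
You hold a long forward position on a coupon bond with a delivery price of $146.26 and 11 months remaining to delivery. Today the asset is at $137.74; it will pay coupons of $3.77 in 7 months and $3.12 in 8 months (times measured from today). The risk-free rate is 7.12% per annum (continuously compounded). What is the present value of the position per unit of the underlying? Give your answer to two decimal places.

PV(remaining coupons) I = 3.77·e^(−0.0712·7/12) + 3.12·e^(−0.0712·8/12) = 6.5920
Current forward F = (S − I)·e^(rT) = (137.74 − 6.5920)·e^(0.0712·11/12) = 131.1480 × 1.067444 = 139.9931
Value (long) = (F − K)·e^(−rT) = (139.9931 − 146.26) × 0.936818 = -5.8709
Value = -$5.87

-$5.87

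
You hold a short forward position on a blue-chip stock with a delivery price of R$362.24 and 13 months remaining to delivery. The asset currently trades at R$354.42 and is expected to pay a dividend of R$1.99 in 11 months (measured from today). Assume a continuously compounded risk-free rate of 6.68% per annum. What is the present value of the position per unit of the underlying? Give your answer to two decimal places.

PV(remaining dividends) I = 1.99·e^(−0.0668·11/12) = 1.8718
Current forward F = (S − I)·e^(rT) = (354.42 − 1.8718)·e^(0.0668·13/12) = 352.5482 × 1.075049 = 379.0066
Value (long) = (F − K)·e^(−rT) = (379.0066 − 362.24) × 0.930190 = 15.5961
Short position value = −(long value) = -R$15.60

-R$15.60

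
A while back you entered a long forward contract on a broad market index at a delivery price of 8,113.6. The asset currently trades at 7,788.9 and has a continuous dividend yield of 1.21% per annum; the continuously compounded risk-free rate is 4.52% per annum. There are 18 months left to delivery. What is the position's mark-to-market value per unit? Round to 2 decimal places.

Current fair forward for the remaining 18 months: F = S·e^((r − q)·T), (r − q) = 0.0452 − 0.0121 = 0.0331
F = 7788.9 · e^(0.0331 × 18/12) = 7788.9 × 1.05090322 = 8185.3801
Value of long forward = (F − K)·e^(−rT) = (8185.3801 − 8113.6) · e^(−0.0452·18/12)
= 71.7801 × 0.93444734 = 67.07

67.07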